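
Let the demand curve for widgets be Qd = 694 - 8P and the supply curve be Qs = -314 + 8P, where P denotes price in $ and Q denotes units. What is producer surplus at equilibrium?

At equilibrium Qd = Qs, so 694 - 8P = -314 + 8P; collecting terms, 1008 = 16P and P* = 63.
From the demand curve, Q* = 694 - 8(63) = 190.
Supply choke price (Qs = 0): P = 39.25. Producer surplus = ½ × (63 - 39.25) × 190 = 2256.25.

Producer surplus = 2256.25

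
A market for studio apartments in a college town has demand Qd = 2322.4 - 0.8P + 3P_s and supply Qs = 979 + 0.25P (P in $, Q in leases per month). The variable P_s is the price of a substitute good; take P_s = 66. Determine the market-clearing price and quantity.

With P_s = 66, demand is Qd = 2520.4 - 0.8P.
Equating demand and supply, 2520.4 - 0.8P = 979 + 0.25P gives 1.05P = 1541.4, so P* = 1468.
Substitute back: Q* = 2520.4 - 0.8(1468) = 1346.

P* = 1468, Q* = 1346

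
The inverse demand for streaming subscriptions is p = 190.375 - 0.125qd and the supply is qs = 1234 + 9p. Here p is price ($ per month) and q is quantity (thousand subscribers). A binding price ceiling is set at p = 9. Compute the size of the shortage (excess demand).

Rewriting in direct form: qd = 1523 - 8p.
With p fixed at 9, quantity demanded is 1451 and quantity supplied is 1315.
Shortage = qd - qs = 1451 - 1315 = 136.

Shortage = 136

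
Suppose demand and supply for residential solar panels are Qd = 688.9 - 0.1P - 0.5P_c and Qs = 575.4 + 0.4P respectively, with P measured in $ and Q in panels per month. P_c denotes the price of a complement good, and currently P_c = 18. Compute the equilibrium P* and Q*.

P* = 209, Q* = 659

With P_c = 18, demand is Qd = 679.9 - 0.1P.
Equating demand and supply, 679.9 - 0.1P = 575.4 + 0.4P gives 0.5P = 104.5, so P* = 209.
Plugging P* into demand: Q* = 679.9 - 0.1(209) = 659.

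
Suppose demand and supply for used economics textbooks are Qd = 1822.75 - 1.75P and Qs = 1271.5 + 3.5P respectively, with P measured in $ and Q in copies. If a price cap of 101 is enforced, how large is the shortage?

Shortage = 21

Evaluating both curves at the ceiling price 101 gives Qd = 1646, Qs = 1625.
Shortage = Qd - Qs = 1646 - 1625 = 21.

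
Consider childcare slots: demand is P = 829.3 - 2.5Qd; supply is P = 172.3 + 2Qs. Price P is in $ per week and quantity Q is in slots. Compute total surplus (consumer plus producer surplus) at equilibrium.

Inverting to quantity form: Qd = 331.72 - 0.4P and Qs = -86.15 + 0.5P.
At equilibrium Qd = Qs, so 331.72 - 0.4P = -86.15 + 0.5P; collecting terms, 417.87 = 0.9P and P* = 464.3.
Plugging P* into demand: Q* = 331.72 - 0.4(464.3) = 146.
Demand choke price = 829.3; supply choke price = 172.3. CS = ½(829.3 - 464.3)(146) = 26645; PS = ½(464.3 - 172.3)(146) = 21316. Total surplus = 47961.

Total surplus = 47961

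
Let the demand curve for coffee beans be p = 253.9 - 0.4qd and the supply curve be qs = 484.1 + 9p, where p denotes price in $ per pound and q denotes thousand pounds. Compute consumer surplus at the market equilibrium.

Solving each curve for q: qd = 634.75 - 2.5p.
Set qd = qs: 634.75 - 2.5p = 484.1 + 9p, so 150.65 = 11.5p and p* = 13.1.
Plugging p* into demand: q* = 634.75 - 2.5(13.1) = 602.
Demand choke price (qd = 0): p = 634.75/2.5 = 253.9. Consumer surplus = ½ × (253.9 - 13.1) × 602 = 72480.8.

Consumer surplus = 72480.8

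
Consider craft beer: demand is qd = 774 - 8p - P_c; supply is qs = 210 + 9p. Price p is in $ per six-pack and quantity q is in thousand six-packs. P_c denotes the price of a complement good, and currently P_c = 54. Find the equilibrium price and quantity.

p* = 30, q* = 480

With P_c = 54, demand is qd = 720 - 8p.
The market clears where 720 - 8p = 210 + 9p. Rearranging, 17p = 510, hence p* = 30.
Plugging p* into demand: q* = 720 - 8(30) = 480.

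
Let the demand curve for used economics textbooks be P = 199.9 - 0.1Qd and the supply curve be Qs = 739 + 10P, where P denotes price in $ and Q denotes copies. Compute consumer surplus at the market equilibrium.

Solving each curve for Q: Qd = 1999 - 10P.
Set Qd = Qs: 1999 - 10P = 739 + 10P, so 1260 = 20P and P* = 63.
Then Q* = 1999 - 10(63) = 1369.
Demand choke price (Qd = 0): P = 1999/10 = 199.9. Consumer surplus = ½ × (199.9 - 63) × 1369 = 93708.05.

Consumer surplus = 93708.05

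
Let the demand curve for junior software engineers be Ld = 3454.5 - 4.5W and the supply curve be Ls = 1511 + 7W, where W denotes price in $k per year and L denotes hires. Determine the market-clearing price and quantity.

The market clears where 3454.5 - 4.5W = 1511 + 7W. Rearranging, 11.5W = 1943.5, hence W* = 169.
Substitute back: L* = 3454.5 - 4.5(169) = 2694.

W* = 169, L* = 2694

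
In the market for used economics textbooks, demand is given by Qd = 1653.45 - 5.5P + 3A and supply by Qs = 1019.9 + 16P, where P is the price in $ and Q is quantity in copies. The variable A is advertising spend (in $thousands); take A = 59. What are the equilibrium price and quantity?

With A = 59, demand is Qd = 1830.45 - 5.5P.
Equating demand and supply, 1830.45 - 5.5P = 1019.9 + 16P gives 21.5P = 810.55, so P* = 37.7.
Then Q* = 1830.45 - 5.5(37.7) = 1623.1.

P* = 37.7, Q* = 1623.1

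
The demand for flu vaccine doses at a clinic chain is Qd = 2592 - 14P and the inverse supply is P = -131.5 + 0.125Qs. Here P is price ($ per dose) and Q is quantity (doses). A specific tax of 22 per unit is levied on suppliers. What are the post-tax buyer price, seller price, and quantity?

In direct form, Qs = 1052 + 8P.
The tax drives a wedge P_b - P_s = 22. Substituting P_s = P_b - 22 into supply: Qs = 876 + 8P_b.
Equate demand and the shifted supply: 2592 - 14P_b = 876 + 8P_b, giving 22P_b = 1716, so P_b = 78.
Then P_s = 78 - 22 = 56 and Q = 2592 - 14(78) = 1500.

P_b = 78, P_s = 56, Q = 1500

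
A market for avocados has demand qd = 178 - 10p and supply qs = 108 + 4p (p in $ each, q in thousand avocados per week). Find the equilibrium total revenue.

At equilibrium qd = qs, so 178 - 10p = 108 + 4p; collecting terms, 70 = 14p and p* = 5.
From the demand curve, q* = 178 - 10(5) = 128.
Total revenue = p* × q* = 5 × 128 = 640.

Total revenue = 640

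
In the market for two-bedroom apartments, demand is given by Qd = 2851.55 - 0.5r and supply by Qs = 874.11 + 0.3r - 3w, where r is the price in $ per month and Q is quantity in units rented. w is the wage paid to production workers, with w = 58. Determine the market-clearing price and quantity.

r* = 2689.3, Q* = 1506.9

With w = 58, supply is Qs = 700.11 + 0.3r.
Set Qd = Qs: 2851.55 - 0.5r = 700.11 + 0.3r, so 2151.44 = 0.8r and r* = 2689.3.
Plugging r* into demand: Q* = 2851.55 - 0.5(2689.3) = 1506.9.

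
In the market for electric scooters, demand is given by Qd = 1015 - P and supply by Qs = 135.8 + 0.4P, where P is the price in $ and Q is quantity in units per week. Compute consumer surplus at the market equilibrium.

Equating demand and supply, 1015 - P = 135.8 + 0.4P gives 1.4P = 879.2, so P* = 628.
From the demand curve, Q* = 1015 - 628 = 387.
Demand choke price (Qd = 0): P = 1015. Consumer surplus = ½ × (1015 - 628) × 387 = 74884.5.

Consumer surplus = 74884.5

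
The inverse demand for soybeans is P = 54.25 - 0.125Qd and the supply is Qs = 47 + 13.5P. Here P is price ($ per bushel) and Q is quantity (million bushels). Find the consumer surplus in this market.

Inverting to quantity form: Qd = 434 - 8P.
Set Qd = Qs: 434 - 8P = 47 + 13.5P, so 387 = 21.5P and P* = 18.
Substitute back: Q* = 434 - 8(18) = 290.
Demand choke price (Qd = 0): P = 434/8 = 54.25. Consumer surplus = ½ × (54.25 - 18) × 290 = 5256.25.

Consumer surplus = 5256.25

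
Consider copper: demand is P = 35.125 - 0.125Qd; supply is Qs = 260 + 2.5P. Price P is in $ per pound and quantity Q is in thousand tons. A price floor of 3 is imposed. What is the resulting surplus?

In direct form, Qd = 281 - 8P.
At P = 3: Qd = 257 and Qs = 267.5.
Surplus = Qs - Qd = 267.5 - 257 = 10.5.

Surplus = 10.5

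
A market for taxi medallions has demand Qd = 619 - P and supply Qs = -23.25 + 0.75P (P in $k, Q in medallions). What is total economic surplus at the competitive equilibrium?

Total surplus = 74088

The market clears where 619 - P = -23.25 + 0.75P. Rearranging, 1.75P = 642.25, hence P* = 367.
Substitute back: Q* = 619 - 367 = 252.
Demand choke price = 619; supply choke price = 31. CS = ½(619 - 367)(252) = 31752; PS = ½(367 - 31)(252) = 42336. Total surplus = 74088.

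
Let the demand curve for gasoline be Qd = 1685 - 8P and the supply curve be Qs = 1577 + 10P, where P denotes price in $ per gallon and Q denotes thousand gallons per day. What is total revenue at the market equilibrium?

The market clears where 1685 - 8P = 1577 + 10P. Rearranging, 18P = 108, hence P* = 6.
Then Q* = 1685 - 8(6) = 1637.
Total revenue = P* × Q* = 6 × 1637 = 9822.

Total revenue = 9822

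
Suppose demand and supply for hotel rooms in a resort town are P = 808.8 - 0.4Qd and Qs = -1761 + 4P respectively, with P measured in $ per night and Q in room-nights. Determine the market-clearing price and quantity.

P* = 582, Q* = 567

In direct form, Qd = 2022 - 2.5P.
Equating demand and supply, 2022 - 2.5P = -1761 + 4P gives 6.5P = 3783, so P* = 582.
Plugging P* into demand: Q* = 2022 - 2.5(582) = 567.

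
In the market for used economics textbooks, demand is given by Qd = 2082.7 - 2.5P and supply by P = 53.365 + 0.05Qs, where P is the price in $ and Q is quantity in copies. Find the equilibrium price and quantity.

Solving each curve for Q: Qs = -1067.3 + 20P.
Set Qd = Qs: 2082.7 - 2.5P = -1067.3 + 20P, so 3150 = 22.5P and P* = 140.
Substitute back: Q* = 2082.7 - 2.5(140) = 1732.7.

P* = 140, Q* = 1732.7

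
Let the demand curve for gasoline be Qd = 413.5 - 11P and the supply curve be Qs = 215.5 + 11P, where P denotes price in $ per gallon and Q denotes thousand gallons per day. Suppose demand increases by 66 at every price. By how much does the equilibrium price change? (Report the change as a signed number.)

ΔP = 3

Set Qd = Qs: 413.5 - 11P = 215.5 + 11P, so 198 = 22P and P* = 9.
Then Q* = 413.5 - 11(9) = 314.5.
After the shift, demand is Qd = 479.5 - 11P.
Re-solving, 22P = 264 gives P = 12 and Q = 347.5.
ΔP = 12 - 9 = 3.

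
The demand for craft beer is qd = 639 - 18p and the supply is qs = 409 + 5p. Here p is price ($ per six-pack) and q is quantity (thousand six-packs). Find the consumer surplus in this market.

Consumer surplus = 5852.25

At equilibrium qd = qs, so 639 - 18p = 409 + 5p; collecting terms, 230 = 23p and p* = 10.
Plugging p* into demand: q* = 639 - 18(10) = 459.
Demand choke price (qd = 0): p = 639/18 = 35.5. Consumer surplus = ½ × (35.5 - 10) × 459 = 5852.25.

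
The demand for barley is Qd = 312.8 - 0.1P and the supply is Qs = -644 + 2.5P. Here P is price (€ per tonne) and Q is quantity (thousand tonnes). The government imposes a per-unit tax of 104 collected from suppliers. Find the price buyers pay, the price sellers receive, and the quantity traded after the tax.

P_b = 468, P_s = 364, Q = 266

With a tax of 104 on suppliers, they supply based on the net price P_s = P_b - 104, so Qs = -904 + 2.5P_b.
Equate demand and the shifted supply: 312.8 - 0.1P_b = -904 + 2.5P_b, giving 2.6P_b = 1216.8, so P_b = 468.
Then P_s = 468 - 104 = 364 and Q = 312.8 - 0.1(468) = 266.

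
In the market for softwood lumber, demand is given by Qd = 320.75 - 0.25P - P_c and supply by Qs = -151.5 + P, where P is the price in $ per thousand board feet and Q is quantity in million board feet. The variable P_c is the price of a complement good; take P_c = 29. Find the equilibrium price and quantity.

With P_c = 29, demand is Qd = 291.75 - 0.25P.
Equating demand and supply, 291.75 - 0.25P = -151.5 + P gives 1.25P = 443.25, so P* = 354.6.
Then Q* = 291.75 - 0.25(354.6) = 203.1.

P* = 354.6, Q* = 203.1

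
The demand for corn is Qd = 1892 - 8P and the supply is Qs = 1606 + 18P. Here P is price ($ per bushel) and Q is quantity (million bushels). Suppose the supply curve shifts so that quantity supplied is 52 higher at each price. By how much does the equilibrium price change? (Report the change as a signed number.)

ΔP = -2

At equilibrium Qd = Qs, so 1892 - 8P = 1606 + 18P; collecting terms, 286 = 26P and P* = 11.
Plugging P* into demand: Q* = 1892 - 8(11) = 1804.
After the shift, supply is Qs = 1658 + 18P.
New equilibrium: 234 = 26P, so P = 9 and Q = 1820.
ΔP = 9 - 11 = -2.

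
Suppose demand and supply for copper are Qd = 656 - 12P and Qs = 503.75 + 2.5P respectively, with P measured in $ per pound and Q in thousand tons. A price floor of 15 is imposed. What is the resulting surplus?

Surplus = 65.25

At P = 15: Qd = 476 and Qs = 541.25.
Surplus = Qs - Qd = 541.25 - 476 = 65.25.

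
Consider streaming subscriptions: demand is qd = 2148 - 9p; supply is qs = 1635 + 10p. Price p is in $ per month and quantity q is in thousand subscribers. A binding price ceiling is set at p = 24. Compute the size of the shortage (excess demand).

Shortage = 57

At p = 24: qd = 1932 and qs = 1875.
Shortage = qd - qs = 1932 - 1875 = 57.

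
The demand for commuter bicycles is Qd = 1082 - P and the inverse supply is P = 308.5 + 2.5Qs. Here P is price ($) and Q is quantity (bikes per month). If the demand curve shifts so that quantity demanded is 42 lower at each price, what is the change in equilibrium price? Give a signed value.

ΔP = -30

Rewriting in direct form: Qs = -123.4 + 0.4P.
At equilibrium Qd = Qs, so 1082 - P = -123.4 + 0.4P; collecting terms, 1205.4 = 1.4P and P* = 861.
Plugging P* into demand: Q* = 1082 - 861 = 221.
After the shift, demand is Qd = 1040 - P.
New equilibrium: 1163.4 = 1.4P, so P = 831 and Q = 209.
ΔP = 831 - 861 = -30.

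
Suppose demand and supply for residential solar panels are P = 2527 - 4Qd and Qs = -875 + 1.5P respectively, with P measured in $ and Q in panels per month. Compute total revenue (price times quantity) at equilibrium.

Total revenue = 358606.5

In direct form, Qd = 631.75 - 0.25P.
At equilibrium Qd = Qs, so 631.75 - 0.25P = -875 + 1.5P; collecting terms, 1506.75 = 1.75P and P* = 861.
From the demand curve, Q* = 631.75 - 0.25(861) = 416.5.
Total revenue = P* × Q* = 861 × 416.5 = 358606.5.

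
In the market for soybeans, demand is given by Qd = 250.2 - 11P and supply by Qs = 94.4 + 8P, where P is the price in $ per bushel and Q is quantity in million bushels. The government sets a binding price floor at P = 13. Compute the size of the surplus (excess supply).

Surplus = 91.2

With P fixed at 13, quantity demanded is 107.2 and quantity supplied is 198.4.
Surplus = Qs - Qd = 198.4 - 107.2 = 91.2.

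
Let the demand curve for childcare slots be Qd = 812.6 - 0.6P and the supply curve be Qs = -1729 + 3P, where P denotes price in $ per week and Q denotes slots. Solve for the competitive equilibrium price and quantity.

The market clears where 812.6 - 0.6P = -1729 + 3P. Rearranging, 3.6P = 2541.6, hence P* = 706.
From the demand curve, Q* = 812.6 - 0.6(706) = 389.

P* = 706, Q* = 389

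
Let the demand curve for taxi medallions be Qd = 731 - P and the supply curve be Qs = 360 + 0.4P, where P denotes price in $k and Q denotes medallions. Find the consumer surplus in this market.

Set Qd = Qs: 731 - P = 360 + 0.4P, so 371 = 1.4P and P* = 265.
Then Q* = 731 - 265 = 466.
Demand choke price (Qd = 0): P = 731. Consumer surplus = ½ × (731 - 265) × 466 = 108578.

Consumer surplus = 108578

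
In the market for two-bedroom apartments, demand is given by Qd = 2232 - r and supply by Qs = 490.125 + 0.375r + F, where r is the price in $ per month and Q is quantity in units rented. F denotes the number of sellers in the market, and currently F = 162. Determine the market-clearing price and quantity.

r* = 1149, Q* = 1083

With F = 162, supply is Qs = 652.125 + 0.375r.
At equilibrium Qd = Qs, so 2232 - r = 652.125 + 0.375r; collecting terms, 1579.875 = 1.375r and r* = 1149.
Substitute back: Q* = 2232 - 1149 = 1083.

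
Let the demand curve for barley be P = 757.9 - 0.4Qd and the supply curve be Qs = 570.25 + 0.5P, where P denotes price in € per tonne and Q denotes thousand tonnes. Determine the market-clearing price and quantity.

Inverting to quantity form: Qd = 1894.75 - 2.5P.
Set Qd = Qs: 1894.75 - 2.5P = 570.25 + 0.5P, so 1324.5 = 3P and P* = 441.5.
Plugging P* into demand: Q* = 1894.75 - 2.5(441.5) = 791.

P* = 441.5, Q* = 791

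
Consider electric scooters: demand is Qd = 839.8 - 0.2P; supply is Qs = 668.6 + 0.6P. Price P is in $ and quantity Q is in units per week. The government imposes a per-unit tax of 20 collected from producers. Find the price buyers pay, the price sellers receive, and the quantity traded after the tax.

P_b = 229, P_s = 209, Q = 794

The tax drives a wedge P_b - P_s = 20. Substituting P_s = P_b - 20 into supply: Qs = 656.6 + 0.6P_b.
Equate demand and the shifted supply: 839.8 - 0.2P_b = 656.6 + 0.6P_b, giving 0.8P_b = 183.2, so P_b = 229.
Then P_s = 229 - 20 = 209 and Q = 839.8 - 0.2(229) = 794.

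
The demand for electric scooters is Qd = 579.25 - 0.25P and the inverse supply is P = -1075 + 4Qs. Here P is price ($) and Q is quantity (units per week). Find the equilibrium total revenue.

Total revenue = 263304

In direct form, Qs = 268.75 + 0.25P.
Equating demand and supply, 579.25 - 0.25P = 268.75 + 0.25P gives 0.5P = 310.5, so P* = 621.
From the demand curve, Q* = 579.25 - 0.25(621) = 424.
Total revenue = P* × Q* = 621 × 424 = 263304.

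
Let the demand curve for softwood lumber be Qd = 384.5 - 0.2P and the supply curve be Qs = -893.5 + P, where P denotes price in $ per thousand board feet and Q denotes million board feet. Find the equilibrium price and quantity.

P* = 1065, Q* = 171.5

At equilibrium Qd = Qs, so 384.5 - 0.2P = -893.5 + P; collecting terms, 1278 = 1.2P and P* = 1065.
Plugging P* into demand: Q* = 384.5 - 0.2(1065) = 171.5.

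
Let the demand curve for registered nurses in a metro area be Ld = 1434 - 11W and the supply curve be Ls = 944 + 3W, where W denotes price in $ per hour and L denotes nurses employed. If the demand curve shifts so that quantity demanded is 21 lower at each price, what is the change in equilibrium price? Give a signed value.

ΔW = -1.5

The market clears where 1434 - 11W = 944 + 3W. Rearranging, 14W = 490, hence W* = 35.
Plugging W* into demand: L* = 1434 - 11(35) = 1049.
After the shift, demand is Ld = 1413 - 11W.
Re-solving, 14W = 469 gives W = 33.5 and L = 1044.5.
ΔW = 33.5 - 35 = -1.5.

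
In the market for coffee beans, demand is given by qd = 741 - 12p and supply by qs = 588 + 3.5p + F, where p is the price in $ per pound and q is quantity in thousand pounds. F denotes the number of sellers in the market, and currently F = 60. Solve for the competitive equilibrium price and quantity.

With F = 60, supply is qs = 648 + 3.5p.
Equating demand and supply, 741 - 12p = 648 + 3.5p gives 15.5p = 93, so p* = 6.
Substitute back: q* = 741 - 12(6) = 669.

p* = 6, q* = 669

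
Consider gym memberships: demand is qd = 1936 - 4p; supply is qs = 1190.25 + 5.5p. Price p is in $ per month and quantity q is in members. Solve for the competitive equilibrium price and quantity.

p* = 78.5, q* = 1622

At equilibrium qd = qs, so 1936 - 4p = 1190.25 + 5.5p; collecting terms, 745.75 = 9.5p and p* = 78.5.
Plugging p* into demand: q* = 1936 - 4(78.5) = 1622.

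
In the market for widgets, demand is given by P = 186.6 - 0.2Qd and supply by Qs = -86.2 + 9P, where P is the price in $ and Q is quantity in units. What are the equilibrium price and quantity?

P* = 72.8, Q* = 569

Inverting to quantity form: Qd = 933 - 5P.
At equilibrium Qd = Qs, so 933 - 5P = -86.2 + 9P; collecting terms, 1019.2 = 14P and P* = 72.8.
From the demand curve, Q* = 933 - 5(72.8) = 569.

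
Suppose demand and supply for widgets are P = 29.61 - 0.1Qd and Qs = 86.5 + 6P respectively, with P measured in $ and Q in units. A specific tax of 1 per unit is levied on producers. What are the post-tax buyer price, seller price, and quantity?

Solving each curve for Q: Qd = 296.1 - 10P.
The tax drives a wedge P_b - P_s = 1. Substituting P_s = P_b - 1 into supply: Qs = 80.5 + 6P_b.
Set Qd = Qs: 296.1 - 10P_b = 80.5 + 6P_b, so 215.6 = 16P_b and P_b = 13.475.
Then P_s = 13.475 - 1 = 12.475 and Q = 296.1 - 10(13.475) = 161.35.

P_b = 13.475, P_s = 12.475, Q = 161.35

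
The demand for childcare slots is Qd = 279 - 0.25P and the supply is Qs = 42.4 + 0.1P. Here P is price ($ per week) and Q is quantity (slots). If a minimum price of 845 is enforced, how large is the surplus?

Surplus = 59.15

At P = 845: Qd = 67.75 and Qs = 126.9.
Surplus = Qs - Qd = 126.9 - 67.75 = 59.15.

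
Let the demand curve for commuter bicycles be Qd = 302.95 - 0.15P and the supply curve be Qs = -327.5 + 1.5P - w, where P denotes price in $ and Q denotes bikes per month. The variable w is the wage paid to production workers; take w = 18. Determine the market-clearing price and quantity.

P* = 393, Q* = 244

With w = 18, supply is Qs = -345.5 + 1.5P.
Equating demand and supply, 302.95 - 0.15P = -345.5 + 1.5P gives 1.65P = 648.45, so P* = 393.
Plugging P* into demand: Q* = 302.95 - 0.15(393) = 244.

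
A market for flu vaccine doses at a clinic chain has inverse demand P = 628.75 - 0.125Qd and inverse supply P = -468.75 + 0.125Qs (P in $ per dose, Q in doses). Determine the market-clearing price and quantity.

P* = 80, Q* = 4390

Inverting to quantity form: Qd = 5030 - 8P and Qs = 3750 + 8P.
Equating demand and supply, 5030 - 8P = 3750 + 8P gives 16P = 1280, so P* = 80.
Substitute back: Q* = 5030 - 8(80) = 4390.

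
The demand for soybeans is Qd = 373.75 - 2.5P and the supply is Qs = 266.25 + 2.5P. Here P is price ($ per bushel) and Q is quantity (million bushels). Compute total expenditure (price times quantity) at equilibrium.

Set Qd = Qs: 373.75 - 2.5P = 266.25 + 2.5P, so 107.5 = 5P and P* = 21.5.
From the demand curve, Q* = 373.75 - 2.5(21.5) = 320.
Total expenditure = P* × Q* = 21.5 × 320 = 6880.

Total expenditure = 6880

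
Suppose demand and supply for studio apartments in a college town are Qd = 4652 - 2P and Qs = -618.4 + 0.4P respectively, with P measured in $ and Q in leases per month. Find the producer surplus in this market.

Equating demand and supply, 4652 - 2P = -618.4 + 0.4P gives 2.4P = 5270.4, so P* = 2196.
Plugging P* into demand: Q* = 4652 - 2(2196) = 260.
Supply choke price (Qs = 0): P = 1546. Producer surplus = ½ × (2196 - 1546) × 260 = 84500.

Producer surplus = 84500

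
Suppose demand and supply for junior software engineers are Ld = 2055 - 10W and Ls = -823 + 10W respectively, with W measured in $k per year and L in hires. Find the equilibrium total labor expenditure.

Total labor expenditure = 88642.4

At equilibrium Ld = Ls, so 2055 - 10W = -823 + 10W; collecting terms, 2878 = 20W and W* = 143.9.
Substitute back: L* = 2055 - 10(143.9) = 616.
Total labor expenditure = W* × L* = 143.9 × 616 = 88642.4.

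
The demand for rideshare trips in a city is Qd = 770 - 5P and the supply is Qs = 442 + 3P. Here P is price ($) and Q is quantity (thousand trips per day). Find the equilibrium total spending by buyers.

Total spending by buyers = 23165

Set Qd = Qs: 770 - 5P = 442 + 3P, so 328 = 8P and P* = 41.
Substitute back: Q* = 770 - 5(41) = 565.
Total spending by buyers = P* × Q* = 41 × 565 = 23165.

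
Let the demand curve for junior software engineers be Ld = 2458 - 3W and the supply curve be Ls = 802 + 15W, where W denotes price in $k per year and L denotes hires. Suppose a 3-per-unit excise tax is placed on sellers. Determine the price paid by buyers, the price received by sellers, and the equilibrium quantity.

W_b = 94.5, W_s = 91.5, L = 2174.5

Sellers keep W_s = W_b - 3 per unit, so supply in terms of the buyer price is Ls = 757 + 15W_b.
Equate demand and the shifted supply: 2458 - 3W_b = 757 + 15W_b, giving 18W_b = 1701, so W_b = 94.5.
So W_s = 91.5 and the quantity traded is L = 2458 - 3(94.5) = 2174.5.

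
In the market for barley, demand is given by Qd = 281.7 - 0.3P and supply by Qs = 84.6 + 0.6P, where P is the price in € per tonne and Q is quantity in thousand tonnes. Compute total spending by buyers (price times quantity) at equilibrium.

The market clears where 281.7 - 0.3P = 84.6 + 0.6P. Rearranging, 0.9P = 197.1, hence P* = 219.
Plugging P* into demand: Q* = 281.7 - 0.3(219) = 216.
Total spending by buyers = P* × Q* = 219 × 216 = 47304.

Total spending by buyers = 47304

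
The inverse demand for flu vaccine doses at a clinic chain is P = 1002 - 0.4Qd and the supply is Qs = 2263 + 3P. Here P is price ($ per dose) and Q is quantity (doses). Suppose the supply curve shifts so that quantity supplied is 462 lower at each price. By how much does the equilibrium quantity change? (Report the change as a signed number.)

ΔQ = -210

Inverting to quantity form: Qd = 2505 - 2.5P.
Equating demand and supply, 2505 - 2.5P = 2263 + 3P gives 5.5P = 242, so P* = 44.
Plugging P* into demand: Q* = 2505 - 2.5(44) = 2395.
After the shift, supply is Qs = 1801 + 3P.
New equilibrium: 704 = 5.5P, so P = 128 and Q = 2185.
ΔQ = 2185 - 2395 = -210.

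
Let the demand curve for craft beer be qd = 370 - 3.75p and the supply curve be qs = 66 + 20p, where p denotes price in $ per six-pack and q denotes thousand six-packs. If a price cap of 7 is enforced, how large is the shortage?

Shortage = 137.75

With p fixed at 7, quantity demanded is 343.75 and quantity supplied is 206.
Shortage = qd - qs = 343.75 - 206 = 137.75.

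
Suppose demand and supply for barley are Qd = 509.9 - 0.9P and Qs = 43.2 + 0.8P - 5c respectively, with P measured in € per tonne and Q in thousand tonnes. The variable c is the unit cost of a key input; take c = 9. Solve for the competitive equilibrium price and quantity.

P* = 301, Q* = 239

With c = 9, supply is Qs = -1.8 + 0.8P.
The market clears where 509.9 - 0.9P = -1.8 + 0.8P. Rearranging, 1.7P = 511.7, hence P* = 301.
Then Q* = 509.9 - 0.9(301) = 239.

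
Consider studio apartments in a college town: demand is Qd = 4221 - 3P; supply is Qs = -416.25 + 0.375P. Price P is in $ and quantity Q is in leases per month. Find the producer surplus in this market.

Producer surplus = 13068

At equilibrium Qd = Qs, so 4221 - 3P = -416.25 + 0.375P; collecting terms, 4637.25 = 3.375P and P* = 1374.
Substitute back: Q* = 4221 - 3(1374) = 99.
Supply choke price (Qs = 0): P = 1110. Producer surplus = ½ × (1374 - 1110) × 99 = 13068.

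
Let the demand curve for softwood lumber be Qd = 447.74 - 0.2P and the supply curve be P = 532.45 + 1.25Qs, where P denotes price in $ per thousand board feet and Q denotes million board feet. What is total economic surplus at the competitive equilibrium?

Rewriting in direct form: Qs = -425.96 + 0.8P.
Set Qd = Qs: 447.74 - 0.2P = -425.96 + 0.8P, so 873.7 = P and P* = 873.7.
Then Q* = 447.74 - 0.2(873.7) = 273.
Demand choke price = 2238.7; supply choke price = 532.45. CS = ½(2238.7 - 873.7)(273) = 186322.5; PS = ½(873.7 - 532.45)(273) = 46580.625. Total surplus = 232903.125.

Total surplus = 232903.125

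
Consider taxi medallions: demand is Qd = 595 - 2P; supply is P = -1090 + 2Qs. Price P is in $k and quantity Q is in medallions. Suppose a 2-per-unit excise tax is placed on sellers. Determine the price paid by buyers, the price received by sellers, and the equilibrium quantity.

Rewriting in direct form: Qs = 545 + 0.5P.
The tax drives a wedge P_b - P_s = 2. Substituting P_s = P_b - 2 into supply: Qs = 544 + 0.5P_b.
Equate demand and the shifted supply: 595 - 2P_b = 544 + 0.5P_b, giving 2.5P_b = 51, so P_b = 20.4.
Then P_s = 20.4 - 2 = 18.4 and Q = 595 - 2(20.4) = 554.2.

P_b = 20.4, P_s = 18.4, Q = 554.2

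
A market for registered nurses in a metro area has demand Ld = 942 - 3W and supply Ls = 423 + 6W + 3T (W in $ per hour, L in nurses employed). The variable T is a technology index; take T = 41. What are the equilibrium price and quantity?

With T = 41, supply is Ls = 546 + 6W.
At equilibrium Ld = Ls, so 942 - 3W = 546 + 6W; collecting terms, 396 = 9W and W* = 44.
Plugging W* into demand: L* = 942 - 3(44) = 810.

W* = 44, L* = 810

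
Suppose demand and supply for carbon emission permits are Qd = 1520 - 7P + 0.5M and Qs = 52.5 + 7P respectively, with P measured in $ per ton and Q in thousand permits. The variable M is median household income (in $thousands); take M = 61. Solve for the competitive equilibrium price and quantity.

P* = 107, Q* = 801.5

With M = 61, demand is Qd = 1550.5 - 7P.
At equilibrium Qd = Qs, so 1550.5 - 7P = 52.5 + 7P; collecting terms, 1498 = 14P and P* = 107.
Substitute back: Q* = 1550.5 - 7(107) = 801.5.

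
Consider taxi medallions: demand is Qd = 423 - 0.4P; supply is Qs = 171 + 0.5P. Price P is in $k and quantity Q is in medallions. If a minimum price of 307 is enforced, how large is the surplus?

With P fixed at 307, quantity demanded is 300.2 and quantity supplied is 324.5.
Surplus = Qs - Qd = 324.5 - 300.2 = 24.3.

Surplus = 24.3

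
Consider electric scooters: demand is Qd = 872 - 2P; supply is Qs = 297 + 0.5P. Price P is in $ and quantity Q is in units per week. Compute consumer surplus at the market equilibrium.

Equating demand and supply, 872 - 2P = 297 + 0.5P gives 2.5P = 575, so P* = 230.
Then Q* = 872 - 2(230) = 412.
Demand choke price (Qd = 0): P = 872/2 = 436. Consumer surplus = ½ × (436 - 230) × 412 = 42436.

Consumer surplus = 42436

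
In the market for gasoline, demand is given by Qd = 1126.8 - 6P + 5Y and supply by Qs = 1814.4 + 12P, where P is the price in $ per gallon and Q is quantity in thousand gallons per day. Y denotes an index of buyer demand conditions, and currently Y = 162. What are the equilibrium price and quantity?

P* = 6.8, Q* = 1896

With Y = 162, demand is Qd = 1936.8 - 6P.
Equating demand and supply, 1936.8 - 6P = 1814.4 + 12P gives 18P = 122.4, so P* = 6.8.
Plugging P* into demand: Q* = 1936.8 - 6(6.8) = 1896.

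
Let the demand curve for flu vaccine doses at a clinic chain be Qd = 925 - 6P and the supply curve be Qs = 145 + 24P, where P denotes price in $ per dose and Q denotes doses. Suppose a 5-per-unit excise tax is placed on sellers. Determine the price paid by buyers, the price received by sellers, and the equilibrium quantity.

P_b = 30, P_s = 25, Q = 745

Sellers keep P_s = P_b - 5 per unit, so supply in terms of the buyer price is Qs = 25 + 24P_b.
Market clearing requires 925 - 6P_b = 25 + 24P_b; hence 900 = 30P_b and P_b = 30.
Then P_s = 30 - 5 = 25 and Q = 925 - 6(30) = 745.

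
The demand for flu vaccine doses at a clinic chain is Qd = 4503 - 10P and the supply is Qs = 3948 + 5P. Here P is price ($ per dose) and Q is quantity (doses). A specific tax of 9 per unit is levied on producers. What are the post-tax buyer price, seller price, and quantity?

Producers keep P_s = P_b - 9 per unit, so supply in terms of the buyer price is Qs = 3903 + 5P_b.
Equate demand and the shifted supply: 4503 - 10P_b = 3903 + 5P_b, giving 15P_b = 600, so P_b = 40.
Then P_s = 40 - 9 = 31 and Q = 4503 - 10(40) = 4103.

P_b = 40, P_s = 31, Q = 4103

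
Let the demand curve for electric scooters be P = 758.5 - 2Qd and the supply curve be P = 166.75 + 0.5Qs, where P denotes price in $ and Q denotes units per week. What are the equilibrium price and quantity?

P* = 285.1, Q* = 236.7

Solving each curve for Q: Qd = 379.25 - 0.5P and Qs = -333.5 + 2P.
The market clears where 379.25 - 0.5P = -333.5 + 2P. Rearranging, 2.5P = 712.75, hence P* = 285.1.
Substitute back: Q* = 379.25 - 0.5(285.1) = 236.7.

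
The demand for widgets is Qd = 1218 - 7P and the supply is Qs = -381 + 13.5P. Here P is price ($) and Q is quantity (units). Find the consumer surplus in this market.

Consumer surplus = 32256

The market clears where 1218 - 7P = -381 + 13.5P. Rearranging, 20.5P = 1599, hence P* = 78.
Substitute back: Q* = 1218 - 7(78) = 672.
Demand choke price (Qd = 0): P = 1218/7 = 174. Consumer surplus = ½ × (174 - 78) × 672 = 32256.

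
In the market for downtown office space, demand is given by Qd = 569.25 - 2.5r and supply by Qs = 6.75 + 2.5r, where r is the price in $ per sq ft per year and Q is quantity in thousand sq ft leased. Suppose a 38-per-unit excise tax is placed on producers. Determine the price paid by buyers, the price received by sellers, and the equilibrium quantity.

r_b = 131.5, r_s = 93.5, Q = 240.5

With a tax of 38 on producers, they supply based on the net price r_s = r_b - 38, so Qs = -88.25 + 2.5r_b.
Market clearing requires 569.25 - 2.5r_b = -88.25 + 2.5r_b; hence 657.5 = 5r_b and r_b = 131.5.
So r_s = 93.5 and the quantity traded is Q = 569.25 - 2.5(131.5) = 240.5.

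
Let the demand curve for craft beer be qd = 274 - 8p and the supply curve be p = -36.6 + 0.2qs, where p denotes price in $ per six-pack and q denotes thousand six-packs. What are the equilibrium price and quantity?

p* = 7, q* = 218

Inverting to quantity form: qs = 183 + 5p.
Equating demand and supply, 274 - 8p = 183 + 5p gives 13p = 91, so p* = 7.
Substitute back: q* = 274 - 8(7) = 218.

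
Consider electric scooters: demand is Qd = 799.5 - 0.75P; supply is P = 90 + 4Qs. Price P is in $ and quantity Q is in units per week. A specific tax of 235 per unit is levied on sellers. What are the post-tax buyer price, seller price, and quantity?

In direct form, Qs = -22.5 + 0.25P.
With a tax of 235 on sellers, they supply based on the net price P_s = P_b - 235, so Qs = -81.25 + 0.25P_b.
Market clearing requires 799.5 - 0.75P_b = -81.25 + 0.25P_b; hence 880.75 = P_b and P_b = 880.75.
So P_s = 645.75 and the quantity traded is Q = 799.5 - 0.75(880.75) = 138.9375.

P_b = 880.75, P_s = 645.75, Q = 138.9375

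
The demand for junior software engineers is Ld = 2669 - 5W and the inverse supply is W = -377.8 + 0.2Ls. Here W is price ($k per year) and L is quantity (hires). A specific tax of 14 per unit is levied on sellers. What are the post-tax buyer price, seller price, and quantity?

W_b = 85, W_s = 71, L = 2244

Solving each curve for L: Ls = 1889 + 5W.
With a tax of 14 on sellers, they supply based on the net price W_s = W_b - 14, so Ls = 1819 + 5W_b.
Market clearing requires 2669 - 5W_b = 1819 + 5W_b; hence 850 = 10W_b and W_b = 85.
Then W_s = 85 - 14 = 71 and L = 2669 - 5(85) = 2244.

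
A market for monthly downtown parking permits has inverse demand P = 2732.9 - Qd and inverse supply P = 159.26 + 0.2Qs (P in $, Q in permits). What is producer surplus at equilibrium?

Producer surplus = 459973.809

Rewriting in direct form: Qd = 2732.9 - P and Qs = -796.3 + 5P.
The market clears where 2732.9 - P = -796.3 + 5P. Rearranging, 6P = 3529.2, hence P* = 588.2.
From the demand curve, Q* = 2732.9 - 588.2 = 2144.7.
Supply choke price (Qs = 0): P = 159.26. Producer surplus = ½ × (588.2 - 159.26) × 2144.7 = 459973.809.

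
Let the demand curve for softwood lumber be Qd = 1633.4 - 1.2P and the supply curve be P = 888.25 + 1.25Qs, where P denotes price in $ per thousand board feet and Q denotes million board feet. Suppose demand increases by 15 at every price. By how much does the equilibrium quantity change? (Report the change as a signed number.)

Inverting to quantity form: Qs = -710.6 + 0.8P.
Equating demand and supply, 1633.4 - 1.2P = -710.6 + 0.8P gives 2P = 2344, so P* = 1172.
Substitute back: Q* = 1633.4 - 1.2(1172) = 227.
After the shift, demand is Qd = 1648.4 - 1.2P.
New equilibrium: 2359 = 2P, so P = 1179.5 and Q = 233.
ΔQ = 233 - 227 = 6.

ΔQ = 6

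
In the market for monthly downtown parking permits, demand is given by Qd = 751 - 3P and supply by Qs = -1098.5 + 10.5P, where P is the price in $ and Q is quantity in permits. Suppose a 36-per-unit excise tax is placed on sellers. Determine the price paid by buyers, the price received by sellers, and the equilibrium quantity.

With a tax of 36 on sellers, they supply based on the net price P_s = P_b - 36, so Qs = -1476.5 + 10.5P_b.
Set Qd = Qs: 751 - 3P_b = -1476.5 + 10.5P_b, so 2227.5 = 13.5P_b and P_b = 165.
Then P_s = 165 - 36 = 129 and Q = 751 - 3(165) = 256.

P_b = 165, P_s = 129, Q = 256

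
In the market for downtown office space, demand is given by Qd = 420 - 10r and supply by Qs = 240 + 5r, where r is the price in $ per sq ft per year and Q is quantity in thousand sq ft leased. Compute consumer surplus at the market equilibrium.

Consumer surplus = 4500

At equilibrium Qd = Qs, so 420 - 10r = 240 + 5r; collecting terms, 180 = 15r and r* = 12.
Substitute back: Q* = 420 - 10(12) = 300.
Demand choke price (Qd = 0): r = 420/10 = 42. Consumer surplus = ½ × (42 - 12) × 300 = 4500.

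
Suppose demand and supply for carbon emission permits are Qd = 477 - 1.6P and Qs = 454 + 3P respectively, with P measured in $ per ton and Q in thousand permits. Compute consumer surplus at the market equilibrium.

The market clears where 477 - 1.6P = 454 + 3P. Rearranging, 4.6P = 23, hence P* = 5.
Then Q* = 477 - 1.6(5) = 469.
Demand choke price (Qd = 0): P = 477/1.6 = 298.125. Consumer surplus = ½ × (298.125 - 5) × 469 = 68737.8125.

Consumer surplus = 68737.8125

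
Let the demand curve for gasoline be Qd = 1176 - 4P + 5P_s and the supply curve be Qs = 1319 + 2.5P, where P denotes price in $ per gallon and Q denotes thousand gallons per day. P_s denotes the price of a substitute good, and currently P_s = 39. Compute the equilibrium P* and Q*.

P* = 8, Q* = 1339

With P_s = 39, demand is Qd = 1371 - 4P.
At equilibrium Qd = Qs, so 1371 - 4P = 1319 + 2.5P; collecting terms, 52 = 6.5P and P* = 8.
Plugging P* into demand: Q* = 1371 - 4(8) = 1339.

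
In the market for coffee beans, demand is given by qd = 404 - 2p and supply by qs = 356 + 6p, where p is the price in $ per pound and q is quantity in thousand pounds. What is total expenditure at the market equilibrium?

Total expenditure = 2352

Equating demand and supply, 404 - 2p = 356 + 6p gives 8p = 48, so p* = 6.
Then q* = 404 - 2(6) = 392.
Total expenditure = p* × q* = 6 × 392 = 2352.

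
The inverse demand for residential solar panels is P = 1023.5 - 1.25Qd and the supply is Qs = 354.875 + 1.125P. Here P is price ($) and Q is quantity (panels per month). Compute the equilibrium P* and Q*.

P* = 241, Q* = 626

In direct form, Qd = 818.8 - 0.8P.
At equilibrium Qd = Qs, so 818.8 - 0.8P = 354.875 + 1.125P; collecting terms, 463.925 = 1.925P and P* = 241.
Then Q* = 818.8 - 0.8(241) = 626.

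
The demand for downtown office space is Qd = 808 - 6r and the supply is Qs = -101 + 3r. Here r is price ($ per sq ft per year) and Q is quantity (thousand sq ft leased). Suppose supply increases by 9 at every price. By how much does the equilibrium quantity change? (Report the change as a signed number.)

Equating demand and supply, 808 - 6r = -101 + 3r gives 9r = 909, so r* = 101.
Substitute back: Q* = 808 - 6(101) = 202.
After the shift, supply is Qs = -92 + 3r.
The new intersection has 900 = 9r, i.e. r = 100, Q = 208.
ΔQ = 208 - 202 = 6.

ΔQ = 6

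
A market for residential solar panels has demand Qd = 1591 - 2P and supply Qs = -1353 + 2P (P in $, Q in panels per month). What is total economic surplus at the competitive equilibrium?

Set Qd = Qs: 1591 - 2P = -1353 + 2P, so 2944 = 4P and P* = 736.
Plugging P* into demand: Q* = 1591 - 2(736) = 119.
Demand choke price = 795.5; supply choke price = 676.5. CS = ½(795.5 - 736)(119) = 3540.25; PS = ½(736 - 676.5)(119) = 3540.25. Total surplus = 7080.5.

Total surplus = 7080.5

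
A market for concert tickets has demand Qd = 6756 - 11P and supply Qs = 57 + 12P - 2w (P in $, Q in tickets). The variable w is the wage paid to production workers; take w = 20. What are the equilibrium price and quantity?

With w = 20, supply is Qs = 17 + 12P.
At equilibrium Qd = Qs, so 6756 - 11P = 17 + 12P; collecting terms, 6739 = 23P and P* = 293.
Then Q* = 6756 - 11(293) = 3533.

P* = 293, Q* = 3533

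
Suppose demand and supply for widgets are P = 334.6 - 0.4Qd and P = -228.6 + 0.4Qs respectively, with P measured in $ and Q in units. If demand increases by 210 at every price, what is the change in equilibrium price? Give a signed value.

Rewriting in direct form: Qd = 836.5 - 2.5P and Qs = 571.5 + 2.5P.
The market clears where 836.5 - 2.5P = 571.5 + 2.5P. Rearranging, 5P = 265, hence P* = 53.
Plugging P* into demand: Q* = 836.5 - 2.5(53) = 704.
After the shift, demand is Qd = 1046.5 - 2.5P.
New equilibrium: 475 = 5P, so P = 95 and Q = 809.
ΔP = 95 - 53 = 42.

ΔP = 42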